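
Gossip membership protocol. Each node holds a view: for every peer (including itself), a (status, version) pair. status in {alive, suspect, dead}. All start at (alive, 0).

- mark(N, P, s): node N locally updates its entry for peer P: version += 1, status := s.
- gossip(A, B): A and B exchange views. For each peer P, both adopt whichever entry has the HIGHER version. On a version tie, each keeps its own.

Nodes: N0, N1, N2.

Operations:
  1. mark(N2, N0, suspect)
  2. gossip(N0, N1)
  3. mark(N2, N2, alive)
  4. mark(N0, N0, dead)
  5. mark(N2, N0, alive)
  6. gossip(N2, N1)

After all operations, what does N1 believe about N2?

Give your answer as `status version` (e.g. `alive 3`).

Op 1: N2 marks N0=suspect -> (suspect,v1)
Op 2: gossip N0<->N1 -> N0.N0=(alive,v0) N0.N1=(alive,v0) N0.N2=(alive,v0) | N1.N0=(alive,v0) N1.N1=(alive,v0) N1.N2=(alive,v0)
Op 3: N2 marks N2=alive -> (alive,v1)
Op 4: N0 marks N0=dead -> (dead,v1)
Op 5: N2 marks N0=alive -> (alive,v2)
Op 6: gossip N2<->N1 -> N2.N0=(alive,v2) N2.N1=(alive,v0) N2.N2=(alive,v1) | N1.N0=(alive,v2) N1.N1=(alive,v0) N1.N2=(alive,v1)

Answer: alive 1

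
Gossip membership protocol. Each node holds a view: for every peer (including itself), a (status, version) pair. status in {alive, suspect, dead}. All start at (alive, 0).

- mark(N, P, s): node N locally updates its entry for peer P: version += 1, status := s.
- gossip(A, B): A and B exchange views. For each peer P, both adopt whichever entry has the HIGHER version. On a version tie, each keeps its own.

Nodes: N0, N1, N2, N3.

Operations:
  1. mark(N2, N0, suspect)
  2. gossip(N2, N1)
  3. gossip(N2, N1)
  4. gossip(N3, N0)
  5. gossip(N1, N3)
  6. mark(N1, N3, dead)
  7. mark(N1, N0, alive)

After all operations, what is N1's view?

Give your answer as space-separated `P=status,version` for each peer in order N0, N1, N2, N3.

Answer: N0=alive,2 N1=alive,0 N2=alive,0 N3=dead,1

Derivation:
Op 1: N2 marks N0=suspect -> (suspect,v1)
Op 2: gossip N2<->N1 -> N2.N0=(suspect,v1) N2.N1=(alive,v0) N2.N2=(alive,v0) N2.N3=(alive,v0) | N1.N0=(suspect,v1) N1.N1=(alive,v0) N1.N2=(alive,v0) N1.N3=(alive,v0)
Op 3: gossip N2<->N1 -> N2.N0=(suspect,v1) N2.N1=(alive,v0) N2.N2=(alive,v0) N2.N3=(alive,v0) | N1.N0=(suspect,v1) N1.N1=(alive,v0) N1.N2=(alive,v0) N1.N3=(alive,v0)
Op 4: gossip N3<->N0 -> N3.N0=(alive,v0) N3.N1=(alive,v0) N3.N2=(alive,v0) N3.N3=(alive,v0) | N0.N0=(alive,v0) N0.N1=(alive,v0) N0.N2=(alive,v0) N0.N3=(alive,v0)
Op 5: gossip N1<->N3 -> N1.N0=(suspect,v1) N1.N1=(alive,v0) N1.N2=(alive,v0) N1.N3=(alive,v0) | N3.N0=(suspect,v1) N3.N1=(alive,v0) N3.N2=(alive,v0) N3.N3=(alive,v0)
Op 6: N1 marks N3=dead -> (dead,v1)
Op 7: N1 marks N0=alive -> (alive,v2)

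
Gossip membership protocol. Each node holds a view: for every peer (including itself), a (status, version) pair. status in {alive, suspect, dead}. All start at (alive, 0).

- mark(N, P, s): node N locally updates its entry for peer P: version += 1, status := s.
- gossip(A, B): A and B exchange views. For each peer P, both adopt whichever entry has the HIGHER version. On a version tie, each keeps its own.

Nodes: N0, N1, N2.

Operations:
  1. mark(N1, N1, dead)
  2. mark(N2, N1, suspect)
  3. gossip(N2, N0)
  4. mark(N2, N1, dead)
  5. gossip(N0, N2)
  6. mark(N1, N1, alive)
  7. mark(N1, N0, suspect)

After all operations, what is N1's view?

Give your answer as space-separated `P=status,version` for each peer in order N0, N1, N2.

Answer: N0=suspect,1 N1=alive,2 N2=alive,0

Derivation:
Op 1: N1 marks N1=dead -> (dead,v1)
Op 2: N2 marks N1=suspect -> (suspect,v1)
Op 3: gossip N2<->N0 -> N2.N0=(alive,v0) N2.N1=(suspect,v1) N2.N2=(alive,v0) | N0.N0=(alive,v0) N0.N1=(suspect,v1) N0.N2=(alive,v0)
Op 4: N2 marks N1=dead -> (dead,v2)
Op 5: gossip N0<->N2 -> N0.N0=(alive,v0) N0.N1=(dead,v2) N0.N2=(alive,v0) | N2.N0=(alive,v0) N2.N1=(dead,v2) N2.N2=(alive,v0)
Op 6: N1 marks N1=alive -> (alive,v2)
Op 7: N1 marks N0=suspect -> (suspect,v1)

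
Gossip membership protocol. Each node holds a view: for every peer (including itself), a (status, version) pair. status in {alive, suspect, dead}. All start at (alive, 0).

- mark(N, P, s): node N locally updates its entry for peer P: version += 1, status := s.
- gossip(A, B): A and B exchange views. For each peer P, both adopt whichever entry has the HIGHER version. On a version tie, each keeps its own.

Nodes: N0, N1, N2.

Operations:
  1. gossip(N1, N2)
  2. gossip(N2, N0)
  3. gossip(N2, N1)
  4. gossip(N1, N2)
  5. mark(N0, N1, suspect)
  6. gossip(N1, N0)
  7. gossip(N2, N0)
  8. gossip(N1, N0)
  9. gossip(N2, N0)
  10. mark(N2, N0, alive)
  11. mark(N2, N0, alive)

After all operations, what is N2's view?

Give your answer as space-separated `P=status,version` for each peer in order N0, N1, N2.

Answer: N0=alive,2 N1=suspect,1 N2=alive,0

Derivation:
Op 1: gossip N1<->N2 -> N1.N0=(alive,v0) N1.N1=(alive,v0) N1.N2=(alive,v0) | N2.N0=(alive,v0) N2.N1=(alive,v0) N2.N2=(alive,v0)
Op 2: gossip N2<->N0 -> N2.N0=(alive,v0) N2.N1=(alive,v0) N2.N2=(alive,v0) | N0.N0=(alive,v0) N0.N1=(alive,v0) N0.N2=(alive,v0)
Op 3: gossip N2<->N1 -> N2.N0=(alive,v0) N2.N1=(alive,v0) N2.N2=(alive,v0) | N1.N0=(alive,v0) N1.N1=(alive,v0) N1.N2=(alive,v0)
Op 4: gossip N1<->N2 -> N1.N0=(alive,v0) N1.N1=(alive,v0) N1.N2=(alive,v0) | N2.N0=(alive,v0) N2.N1=(alive,v0) N2.N2=(alive,v0)
Op 5: N0 marks N1=suspect -> (suspect,v1)
Op 6: gossip N1<->N0 -> N1.N0=(alive,v0) N1.N1=(suspect,v1) N1.N2=(alive,v0) | N0.N0=(alive,v0) N0.N1=(suspect,v1) N0.N2=(alive,v0)
Op 7: gossip N2<->N0 -> N2.N0=(alive,v0) N2.N1=(suspect,v1) N2.N2=(alive,v0) | N0.N0=(alive,v0) N0.N1=(suspect,v1) N0.N2=(alive,v0)
Op 8: gossip N1<->N0 -> N1.N0=(alive,v0) N1.N1=(suspect,v1) N1.N2=(alive,v0) | N0.N0=(alive,v0) N0.N1=(suspect,v1) N0.N2=(alive,v0)
Op 9: gossip N2<->N0 -> N2.N0=(alive,v0) N2.N1=(suspect,v1) N2.N2=(alive,v0) | N0.N0=(alive,v0) N0.N1=(suspect,v1) N0.N2=(alive,v0)
Op 10: N2 marks N0=alive -> (alive,v1)
Op 11: N2 marks N0=alive -> (alive,v2)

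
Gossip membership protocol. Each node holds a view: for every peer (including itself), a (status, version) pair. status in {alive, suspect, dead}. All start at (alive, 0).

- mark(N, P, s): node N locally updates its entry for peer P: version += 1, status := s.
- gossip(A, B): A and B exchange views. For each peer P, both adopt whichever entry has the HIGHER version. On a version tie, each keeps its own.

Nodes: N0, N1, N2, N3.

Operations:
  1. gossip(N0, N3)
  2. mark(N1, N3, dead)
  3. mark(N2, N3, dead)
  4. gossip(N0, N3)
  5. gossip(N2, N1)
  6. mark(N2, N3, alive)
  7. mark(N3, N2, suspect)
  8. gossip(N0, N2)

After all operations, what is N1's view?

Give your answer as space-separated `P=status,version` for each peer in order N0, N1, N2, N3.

Answer: N0=alive,0 N1=alive,0 N2=alive,0 N3=dead,1

Derivation:
Op 1: gossip N0<->N3 -> N0.N0=(alive,v0) N0.N1=(alive,v0) N0.N2=(alive,v0) N0.N3=(alive,v0) | N3.N0=(alive,v0) N3.N1=(alive,v0) N3.N2=(alive,v0) N3.N3=(alive,v0)
Op 2: N1 marks N3=dead -> (dead,v1)
Op 3: N2 marks N3=dead -> (dead,v1)
Op 4: gossip N0<->N3 -> N0.N0=(alive,v0) N0.N1=(alive,v0) N0.N2=(alive,v0) N0.N3=(alive,v0) | N3.N0=(alive,v0) N3.N1=(alive,v0) N3.N2=(alive,v0) N3.N3=(alive,v0)
Op 5: gossip N2<->N1 -> N2.N0=(alive,v0) N2.N1=(alive,v0) N2.N2=(alive,v0) N2.N3=(dead,v1) | N1.N0=(alive,v0) N1.N1=(alive,v0) N1.N2=(alive,v0) N1.N3=(dead,v1)
Op 6: N2 marks N3=alive -> (alive,v2)
Op 7: N3 marks N2=suspect -> (suspect,v1)
Op 8: gossip N0<->N2 -> N0.N0=(alive,v0) N0.N1=(alive,v0) N0.N2=(alive,v0) N0.N3=(alive,v2) | N2.N0=(alive,v0) N2.N1=(alive,v0) N2.N2=(alive,v0) N2.N3=(alive,v2)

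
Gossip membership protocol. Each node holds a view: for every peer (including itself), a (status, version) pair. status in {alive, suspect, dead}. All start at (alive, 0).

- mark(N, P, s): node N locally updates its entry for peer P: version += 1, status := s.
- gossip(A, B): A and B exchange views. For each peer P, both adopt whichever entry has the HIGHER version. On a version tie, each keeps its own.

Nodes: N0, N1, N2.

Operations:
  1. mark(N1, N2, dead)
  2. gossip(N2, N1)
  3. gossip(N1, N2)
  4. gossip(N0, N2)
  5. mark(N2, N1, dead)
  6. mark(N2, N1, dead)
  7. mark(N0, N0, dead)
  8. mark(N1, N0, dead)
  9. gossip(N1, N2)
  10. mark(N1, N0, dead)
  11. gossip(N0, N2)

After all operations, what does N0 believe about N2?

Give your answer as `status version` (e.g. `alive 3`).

Answer: dead 1

Derivation:
Op 1: N1 marks N2=dead -> (dead,v1)
Op 2: gossip N2<->N1 -> N2.N0=(alive,v0) N2.N1=(alive,v0) N2.N2=(dead,v1) | N1.N0=(alive,v0) N1.N1=(alive,v0) N1.N2=(dead,v1)
Op 3: gossip N1<->N2 -> N1.N0=(alive,v0) N1.N1=(alive,v0) N1.N2=(dead,v1) | N2.N0=(alive,v0) N2.N1=(alive,v0) N2.N2=(dead,v1)
Op 4: gossip N0<->N2 -> N0.N0=(alive,v0) N0.N1=(alive,v0) N0.N2=(dead,v1) | N2.N0=(alive,v0) N2.N1=(alive,v0) N2.N2=(dead,v1)
Op 5: N2 marks N1=dead -> (dead,v1)
Op 6: N2 marks N1=dead -> (dead,v2)
Op 7: N0 marks N0=dead -> (dead,v1)
Op 8: N1 marks N0=dead -> (dead,v1)
Op 9: gossip N1<->N2 -> N1.N0=(dead,v1) N1.N1=(dead,v2) N1.N2=(dead,v1) | N2.N0=(dead,v1) N2.N1=(dead,v2) N2.N2=(dead,v1)
Op 10: N1 marks N0=dead -> (dead,v2)
Op 11: gossip N0<->N2 -> N0.N0=(dead,v1) N0.N1=(dead,v2) N0.N2=(dead,v1) | N2.N0=(dead,v1) N2.N1=(dead,v2) N2.N2=(dead,v1)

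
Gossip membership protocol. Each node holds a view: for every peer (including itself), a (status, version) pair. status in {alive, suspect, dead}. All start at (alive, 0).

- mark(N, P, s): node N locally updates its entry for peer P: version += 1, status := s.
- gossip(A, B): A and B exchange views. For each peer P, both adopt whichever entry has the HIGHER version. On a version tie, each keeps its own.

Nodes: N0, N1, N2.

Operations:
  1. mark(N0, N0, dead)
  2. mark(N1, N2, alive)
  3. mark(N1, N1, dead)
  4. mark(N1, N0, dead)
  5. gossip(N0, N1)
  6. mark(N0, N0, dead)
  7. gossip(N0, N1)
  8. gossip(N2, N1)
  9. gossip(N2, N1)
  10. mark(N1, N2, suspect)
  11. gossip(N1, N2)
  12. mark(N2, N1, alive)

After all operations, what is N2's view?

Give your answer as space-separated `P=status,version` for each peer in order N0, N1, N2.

Op 1: N0 marks N0=dead -> (dead,v1)
Op 2: N1 marks N2=alive -> (alive,v1)
Op 3: N1 marks N1=dead -> (dead,v1)
Op 4: N1 marks N0=dead -> (dead,v1)
Op 5: gossip N0<->N1 -> N0.N0=(dead,v1) N0.N1=(dead,v1) N0.N2=(alive,v1) | N1.N0=(dead,v1) N1.N1=(dead,v1) N1.N2=(alive,v1)
Op 6: N0 marks N0=dead -> (dead,v2)
Op 7: gossip N0<->N1 -> N0.N0=(dead,v2) N0.N1=(dead,v1) N0.N2=(alive,v1) | N1.N0=(dead,v2) N1.N1=(dead,v1) N1.N2=(alive,v1)
Op 8: gossip N2<->N1 -> N2.N0=(dead,v2) N2.N1=(dead,v1) N2.N2=(alive,v1) | N1.N0=(dead,v2) N1.N1=(dead,v1) N1.N2=(alive,v1)
Op 9: gossip N2<->N1 -> N2.N0=(dead,v2) N2.N1=(dead,v1) N2.N2=(alive,v1) | N1.N0=(dead,v2) N1.N1=(dead,v1) N1.N2=(alive,v1)
Op 10: N1 marks N2=suspect -> (suspect,v2)
Op 11: gossip N1<->N2 -> N1.N0=(dead,v2) N1.N1=(dead,v1) N1.N2=(suspect,v2) | N2.N0=(dead,v2) N2.N1=(dead,v1) N2.N2=(suspect,v2)
Op 12: N2 marks N1=alive -> (alive,v2)

Answer: N0=dead,2 N1=alive,2 N2=suspect,2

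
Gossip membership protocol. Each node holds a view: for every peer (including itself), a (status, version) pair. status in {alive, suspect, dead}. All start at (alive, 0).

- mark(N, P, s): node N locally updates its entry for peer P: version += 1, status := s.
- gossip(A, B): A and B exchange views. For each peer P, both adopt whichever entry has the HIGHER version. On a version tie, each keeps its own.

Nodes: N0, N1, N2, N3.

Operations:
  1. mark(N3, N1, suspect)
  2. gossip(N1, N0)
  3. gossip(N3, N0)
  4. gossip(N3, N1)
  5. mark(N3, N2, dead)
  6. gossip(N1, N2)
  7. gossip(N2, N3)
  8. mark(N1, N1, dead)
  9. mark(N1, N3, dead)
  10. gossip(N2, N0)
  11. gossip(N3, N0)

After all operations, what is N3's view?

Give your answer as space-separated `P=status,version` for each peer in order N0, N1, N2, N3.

Op 1: N3 marks N1=suspect -> (suspect,v1)
Op 2: gossip N1<->N0 -> N1.N0=(alive,v0) N1.N1=(alive,v0) N1.N2=(alive,v0) N1.N3=(alive,v0) | N0.N0=(alive,v0) N0.N1=(alive,v0) N0.N2=(alive,v0) N0.N3=(alive,v0)
Op 3: gossip N3<->N0 -> N3.N0=(alive,v0) N3.N1=(suspect,v1) N3.N2=(alive,v0) N3.N3=(alive,v0) | N0.N0=(alive,v0) N0.N1=(suspect,v1) N0.N2=(alive,v0) N0.N3=(alive,v0)
Op 4: gossip N3<->N1 -> N3.N0=(alive,v0) N3.N1=(suspect,v1) N3.N2=(alive,v0) N3.N3=(alive,v0) | N1.N0=(alive,v0) N1.N1=(suspect,v1) N1.N2=(alive,v0) N1.N3=(alive,v0)
Op 5: N3 marks N2=dead -> (dead,v1)
Op 6: gossip N1<->N2 -> N1.N0=(alive,v0) N1.N1=(suspect,v1) N1.N2=(alive,v0) N1.N3=(alive,v0) | N2.N0=(alive,v0) N2.N1=(suspect,v1) N2.N2=(alive,v0) N2.N3=(alive,v0)
Op 7: gossip N2<->N3 -> N2.N0=(alive,v0) N2.N1=(suspect,v1) N2.N2=(dead,v1) N2.N3=(alive,v0) | N3.N0=(alive,v0) N3.N1=(suspect,v1) N3.N2=(dead,v1) N3.N3=(alive,v0)
Op 8: N1 marks N1=dead -> (dead,v2)
Op 9: N1 marks N3=dead -> (dead,v1)
Op 10: gossip N2<->N0 -> N2.N0=(alive,v0) N2.N1=(suspect,v1) N2.N2=(dead,v1) N2.N3=(alive,v0) | N0.N0=(alive,v0) N0.N1=(suspect,v1) N0.N2=(dead,v1) N0.N3=(alive,v0)
Op 11: gossip N3<->N0 -> N3.N0=(alive,v0) N3.N1=(suspect,v1) N3.N2=(dead,v1) N3.N3=(alive,v0) | N0.N0=(alive,v0) N0.N1=(suspect,v1) N0.N2=(dead,v1) N0.N3=(alive,v0)

Answer: N0=alive,0 N1=suspect,1 N2=dead,1 N3=alive,0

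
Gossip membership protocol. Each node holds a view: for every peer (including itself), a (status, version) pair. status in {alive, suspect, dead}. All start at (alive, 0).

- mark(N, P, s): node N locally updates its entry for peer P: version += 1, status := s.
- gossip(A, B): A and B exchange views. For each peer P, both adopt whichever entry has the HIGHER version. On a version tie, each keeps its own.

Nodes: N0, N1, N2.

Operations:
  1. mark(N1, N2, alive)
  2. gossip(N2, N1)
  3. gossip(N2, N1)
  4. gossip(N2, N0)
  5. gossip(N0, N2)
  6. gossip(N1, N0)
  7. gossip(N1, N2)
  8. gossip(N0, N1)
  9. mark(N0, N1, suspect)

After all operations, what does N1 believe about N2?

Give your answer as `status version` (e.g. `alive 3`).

Op 1: N1 marks N2=alive -> (alive,v1)
Op 2: gossip N2<->N1 -> N2.N0=(alive,v0) N2.N1=(alive,v0) N2.N2=(alive,v1) | N1.N0=(alive,v0) N1.N1=(alive,v0) N1.N2=(alive,v1)
Op 3: gossip N2<->N1 -> N2.N0=(alive,v0) N2.N1=(alive,v0) N2.N2=(alive,v1) | N1.N0=(alive,v0) N1.N1=(alive,v0) N1.N2=(alive,v1)
Op 4: gossip N2<->N0 -> N2.N0=(alive,v0) N2.N1=(alive,v0) N2.N2=(alive,v1) | N0.N0=(alive,v0) N0.N1=(alive,v0) N0.N2=(alive,v1)
Op 5: gossip N0<->N2 -> N0.N0=(alive,v0) N0.N1=(alive,v0) N0.N2=(alive,v1) | N2.N0=(alive,v0) N2.N1=(alive,v0) N2.N2=(alive,v1)
Op 6: gossip N1<->N0 -> N1.N0=(alive,v0) N1.N1=(alive,v0) N1.N2=(alive,v1) | N0.N0=(alive,v0) N0.N1=(alive,v0) N0.N2=(alive,v1)
Op 7: gossip N1<->N2 -> N1.N0=(alive,v0) N1.N1=(alive,v0) N1.N2=(alive,v1) | N2.N0=(alive,v0) N2.N1=(alive,v0) N2.N2=(alive,v1)
Op 8: gossip N0<->N1 -> N0.N0=(alive,v0) N0.N1=(alive,v0) N0.N2=(alive,v1) | N1.N0=(alive,v0) N1.N1=(alive,v0) N1.N2=(alive,v1)
Op 9: N0 marks N1=suspect -> (suspect,v1)

Answer: alive 1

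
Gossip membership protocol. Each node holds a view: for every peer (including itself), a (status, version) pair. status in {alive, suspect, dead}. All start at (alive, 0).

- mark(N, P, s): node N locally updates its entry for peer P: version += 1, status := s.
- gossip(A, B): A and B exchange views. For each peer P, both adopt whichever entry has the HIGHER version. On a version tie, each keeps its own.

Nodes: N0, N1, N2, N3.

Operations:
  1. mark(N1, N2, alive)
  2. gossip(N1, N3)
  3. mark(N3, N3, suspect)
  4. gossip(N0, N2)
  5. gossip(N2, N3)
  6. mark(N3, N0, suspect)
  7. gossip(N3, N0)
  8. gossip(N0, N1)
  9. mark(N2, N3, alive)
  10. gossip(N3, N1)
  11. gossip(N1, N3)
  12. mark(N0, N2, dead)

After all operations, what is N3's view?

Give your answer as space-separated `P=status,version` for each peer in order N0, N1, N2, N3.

Answer: N0=suspect,1 N1=alive,0 N2=alive,1 N3=suspect,1

Derivation:
Op 1: N1 marks N2=alive -> (alive,v1)
Op 2: gossip N1<->N3 -> N1.N0=(alive,v0) N1.N1=(alive,v0) N1.N2=(alive,v1) N1.N3=(alive,v0) | N3.N0=(alive,v0) N3.N1=(alive,v0) N3.N2=(alive,v1) N3.N3=(alive,v0)
Op 3: N3 marks N3=suspect -> (suspect,v1)
Op 4: gossip N0<->N2 -> N0.N0=(alive,v0) N0.N1=(alive,v0) N0.N2=(alive,v0) N0.N3=(alive,v0) | N2.N0=(alive,v0) N2.N1=(alive,v0) N2.N2=(alive,v0) N2.N3=(alive,v0)
Op 5: gossip N2<->N3 -> N2.N0=(alive,v0) N2.N1=(alive,v0) N2.N2=(alive,v1) N2.N3=(suspect,v1) | N3.N0=(alive,v0) N3.N1=(alive,v0) N3.N2=(alive,v1) N3.N3=(suspect,v1)
Op 6: N3 marks N0=suspect -> (suspect,v1)
Op 7: gossip N3<->N0 -> N3.N0=(suspect,v1) N3.N1=(alive,v0) N3.N2=(alive,v1) N3.N3=(suspect,v1) | N0.N0=(suspect,v1) N0.N1=(alive,v0) N0.N2=(alive,v1) N0.N3=(suspect,v1)
Op 8: gossip N0<->N1 -> N0.N0=(suspect,v1) N0.N1=(alive,v0) N0.N2=(alive,v1) N0.N3=(suspect,v1) | N1.N0=(suspect,v1) N1.N1=(alive,v0) N1.N2=(alive,v1) N1.N3=(suspect,v1)
Op 9: N2 marks N3=alive -> (alive,v2)
Op 10: gossip N3<->N1 -> N3.N0=(suspect,v1) N3.N1=(alive,v0) N3.N2=(alive,v1) N3.N3=(suspect,v1) | N1.N0=(suspect,v1) N1.N1=(alive,v0) N1.N2=(alive,v1) N1.N3=(suspect,v1)
Op 11: gossip N1<->N3 -> N1.N0=(suspect,v1) N1.N1=(alive,v0) N1.N2=(alive,v1) N1.N3=(suspect,v1) | N3.N0=(suspect,v1) N3.N1=(alive,v0) N3.N2=(alive,v1) N3.N3=(suspect,v1)
Op 12: N0 marks N2=dead -> (dead,v2)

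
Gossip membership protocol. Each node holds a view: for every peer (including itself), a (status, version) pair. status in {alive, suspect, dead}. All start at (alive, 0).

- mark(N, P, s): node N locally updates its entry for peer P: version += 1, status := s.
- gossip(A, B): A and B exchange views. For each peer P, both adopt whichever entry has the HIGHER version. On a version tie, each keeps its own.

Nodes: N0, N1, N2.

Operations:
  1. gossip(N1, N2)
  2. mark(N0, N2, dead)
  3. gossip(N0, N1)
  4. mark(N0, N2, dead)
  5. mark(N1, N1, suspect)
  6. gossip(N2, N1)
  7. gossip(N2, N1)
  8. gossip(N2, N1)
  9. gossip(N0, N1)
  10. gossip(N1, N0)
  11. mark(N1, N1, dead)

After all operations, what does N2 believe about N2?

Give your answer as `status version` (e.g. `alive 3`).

Answer: dead 1

Derivation:
Op 1: gossip N1<->N2 -> N1.N0=(alive,v0) N1.N1=(alive,v0) N1.N2=(alive,v0) | N2.N0=(alive,v0) N2.N1=(alive,v0) N2.N2=(alive,v0)
Op 2: N0 marks N2=dead -> (dead,v1)
Op 3: gossip N0<->N1 -> N0.N0=(alive,v0) N0.N1=(alive,v0) N0.N2=(dead,v1) | N1.N0=(alive,v0) N1.N1=(alive,v0) N1.N2=(dead,v1)
Op 4: N0 marks N2=dead -> (dead,v2)
Op 5: N1 marks N1=suspect -> (suspect,v1)
Op 6: gossip N2<->N1 -> N2.N0=(alive,v0) N2.N1=(suspect,v1) N2.N2=(dead,v1) | N1.N0=(alive,v0) N1.N1=(suspect,v1) N1.N2=(dead,v1)
Op 7: gossip N2<->N1 -> N2.N0=(alive,v0) N2.N1=(suspect,v1) N2.N2=(dead,v1) | N1.N0=(alive,v0) N1.N1=(suspect,v1) N1.N2=(dead,v1)
Op 8: gossip N2<->N1 -> N2.N0=(alive,v0) N2.N1=(suspect,v1) N2.N2=(dead,v1) | N1.N0=(alive,v0) N1.N1=(suspect,v1) N1.N2=(dead,v1)
Op 9: gossip N0<->N1 -> N0.N0=(alive,v0) N0.N1=(suspect,v1) N0.N2=(dead,v2) | N1.N0=(alive,v0) N1.N1=(suspect,v1) N1.N2=(dead,v2)
Op 10: gossip N1<->N0 -> N1.N0=(alive,v0) N1.N1=(suspect,v1) N1.N2=(dead,v2) | N0.N0=(alive,v0) N0.N1=(suspect,v1) N0.N2=(dead,v2)
Op 11: N1 marks N1=dead -> (dead,v2)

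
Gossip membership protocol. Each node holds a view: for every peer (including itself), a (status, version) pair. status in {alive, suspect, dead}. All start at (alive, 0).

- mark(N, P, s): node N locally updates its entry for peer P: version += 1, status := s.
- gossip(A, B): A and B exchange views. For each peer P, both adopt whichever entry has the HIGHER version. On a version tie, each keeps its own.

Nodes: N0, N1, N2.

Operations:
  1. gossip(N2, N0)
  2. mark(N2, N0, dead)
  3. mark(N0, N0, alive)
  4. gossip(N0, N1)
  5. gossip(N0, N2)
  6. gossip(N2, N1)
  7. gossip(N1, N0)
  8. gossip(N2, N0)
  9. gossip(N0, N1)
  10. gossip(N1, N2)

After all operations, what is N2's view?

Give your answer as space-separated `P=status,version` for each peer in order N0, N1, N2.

Op 1: gossip N2<->N0 -> N2.N0=(alive,v0) N2.N1=(alive,v0) N2.N2=(alive,v0) | N0.N0=(alive,v0) N0.N1=(alive,v0) N0.N2=(alive,v0)
Op 2: N2 marks N0=dead -> (dead,v1)
Op 3: N0 marks N0=alive -> (alive,v1)
Op 4: gossip N0<->N1 -> N0.N0=(alive,v1) N0.N1=(alive,v0) N0.N2=(alive,v0) | N1.N0=(alive,v1) N1.N1=(alive,v0) N1.N2=(alive,v0)
Op 5: gossip N0<->N2 -> N0.N0=(alive,v1) N0.N1=(alive,v0) N0.N2=(alive,v0) | N2.N0=(dead,v1) N2.N1=(alive,v0) N2.N2=(alive,v0)
Op 6: gossip N2<->N1 -> N2.N0=(dead,v1) N2.N1=(alive,v0) N2.N2=(alive,v0) | N1.N0=(alive,v1) N1.N1=(alive,v0) N1.N2=(alive,v0)
Op 7: gossip N1<->N0 -> N1.N0=(alive,v1) N1.N1=(alive,v0) N1.N2=(alive,v0) | N0.N0=(alive,v1) N0.N1=(alive,v0) N0.N2=(alive,v0)
Op 8: gossip N2<->N0 -> N2.N0=(dead,v1) N2.N1=(alive,v0) N2.N2=(alive,v0) | N0.N0=(alive,v1) N0.N1=(alive,v0) N0.N2=(alive,v0)
Op 9: gossip N0<->N1 -> N0.N0=(alive,v1) N0.N1=(alive,v0) N0.N2=(alive,v0) | N1.N0=(alive,v1) N1.N1=(alive,v0) N1.N2=(alive,v0)
Op 10: gossip N1<->N2 -> N1.N0=(alive,v1) N1.N1=(alive,v0) N1.N2=(alive,v0) | N2.N0=(dead,v1) N2.N1=(alive,v0) N2.N2=(alive,v0)

Answer: N0=dead,1 N1=alive,0 N2=alive,0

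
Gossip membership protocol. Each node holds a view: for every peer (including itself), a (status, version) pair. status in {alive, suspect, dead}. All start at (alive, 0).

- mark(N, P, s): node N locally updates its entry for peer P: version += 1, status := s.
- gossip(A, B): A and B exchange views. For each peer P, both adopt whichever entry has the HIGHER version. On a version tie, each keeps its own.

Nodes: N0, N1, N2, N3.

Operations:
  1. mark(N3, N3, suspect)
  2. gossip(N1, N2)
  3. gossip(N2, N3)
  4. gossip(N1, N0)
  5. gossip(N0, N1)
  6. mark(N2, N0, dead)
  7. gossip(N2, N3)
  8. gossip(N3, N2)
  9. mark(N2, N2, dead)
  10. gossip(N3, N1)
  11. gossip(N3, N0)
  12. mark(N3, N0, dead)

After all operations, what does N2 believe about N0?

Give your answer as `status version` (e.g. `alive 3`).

Op 1: N3 marks N3=suspect -> (suspect,v1)
Op 2: gossip N1<->N2 -> N1.N0=(alive,v0) N1.N1=(alive,v0) N1.N2=(alive,v0) N1.N3=(alive,v0) | N2.N0=(alive,v0) N2.N1=(alive,v0) N2.N2=(alive,v0) N2.N3=(alive,v0)
Op 3: gossip N2<->N3 -> N2.N0=(alive,v0) N2.N1=(alive,v0) N2.N2=(alive,v0) N2.N3=(suspect,v1) | N3.N0=(alive,v0) N3.N1=(alive,v0) N3.N2=(alive,v0) N3.N3=(suspect,v1)
Op 4: gossip N1<->N0 -> N1.N0=(alive,v0) N1.N1=(alive,v0) N1.N2=(alive,v0) N1.N3=(alive,v0) | N0.N0=(alive,v0) N0.N1=(alive,v0) N0.N2=(alive,v0) N0.N3=(alive,v0)
Op 5: gossip N0<->N1 -> N0.N0=(alive,v0) N0.N1=(alive,v0) N0.N2=(alive,v0) N0.N3=(alive,v0) | N1.N0=(alive,v0) N1.N1=(alive,v0) N1.N2=(alive,v0) N1.N3=(alive,v0)
Op 6: N2 marks N0=dead -> (dead,v1)
Op 7: gossip N2<->N3 -> N2.N0=(dead,v1) N2.N1=(alive,v0) N2.N2=(alive,v0) N2.N3=(suspect,v1) | N3.N0=(dead,v1) N3.N1=(alive,v0) N3.N2=(alive,v0) N3.N3=(suspect,v1)
Op 8: gossip N3<->N2 -> N3.N0=(dead,v1) N3.N1=(alive,v0) N3.N2=(alive,v0) N3.N3=(suspect,v1) | N2.N0=(dead,v1) N2.N1=(alive,v0) N2.N2=(alive,v0) N2.N3=(suspect,v1)
Op 9: N2 marks N2=dead -> (dead,v1)
Op 10: gossip N3<->N1 -> N3.N0=(dead,v1) N3.N1=(alive,v0) N3.N2=(alive,v0) N3.N3=(suspect,v1) | N1.N0=(dead,v1) N1.N1=(alive,v0) N1.N2=(alive,v0) N1.N3=(suspect,v1)
Op 11: gossip N3<->N0 -> N3.N0=(dead,v1) N3.N1=(alive,v0) N3.N2=(alive,v0) N3.N3=(suspect,v1) | N0.N0=(dead,v1) N0.N1=(alive,v0) N0.N2=(alive,v0) N0.N3=(suspect,v1)
Op 12: N3 marks N0=dead -> (dead,v2)

Answer: dead 1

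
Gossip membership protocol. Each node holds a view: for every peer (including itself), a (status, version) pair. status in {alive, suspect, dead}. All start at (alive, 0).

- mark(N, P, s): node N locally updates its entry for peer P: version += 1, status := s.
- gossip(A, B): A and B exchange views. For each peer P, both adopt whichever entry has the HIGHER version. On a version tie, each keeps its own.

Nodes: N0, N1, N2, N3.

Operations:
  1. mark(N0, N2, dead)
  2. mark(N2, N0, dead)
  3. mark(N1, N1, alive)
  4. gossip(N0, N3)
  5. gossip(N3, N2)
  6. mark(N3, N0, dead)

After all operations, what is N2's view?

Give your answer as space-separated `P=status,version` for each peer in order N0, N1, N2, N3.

Op 1: N0 marks N2=dead -> (dead,v1)
Op 2: N2 marks N0=dead -> (dead,v1)
Op 3: N1 marks N1=alive -> (alive,v1)
Op 4: gossip N0<->N3 -> N0.N0=(alive,v0) N0.N1=(alive,v0) N0.N2=(dead,v1) N0.N3=(alive,v0) | N3.N0=(alive,v0) N3.N1=(alive,v0) N3.N2=(dead,v1) N3.N3=(alive,v0)
Op 5: gossip N3<->N2 -> N3.N0=(dead,v1) N3.N1=(alive,v0) N3.N2=(dead,v1) N3.N3=(alive,v0) | N2.N0=(dead,v1) N2.N1=(alive,v0) N2.N2=(dead,v1) N2.N3=(alive,v0)
Op 6: N3 marks N0=dead -> (dead,v2)

Answer: N0=dead,1 N1=alive,0 N2=dead,1 N3=alive,0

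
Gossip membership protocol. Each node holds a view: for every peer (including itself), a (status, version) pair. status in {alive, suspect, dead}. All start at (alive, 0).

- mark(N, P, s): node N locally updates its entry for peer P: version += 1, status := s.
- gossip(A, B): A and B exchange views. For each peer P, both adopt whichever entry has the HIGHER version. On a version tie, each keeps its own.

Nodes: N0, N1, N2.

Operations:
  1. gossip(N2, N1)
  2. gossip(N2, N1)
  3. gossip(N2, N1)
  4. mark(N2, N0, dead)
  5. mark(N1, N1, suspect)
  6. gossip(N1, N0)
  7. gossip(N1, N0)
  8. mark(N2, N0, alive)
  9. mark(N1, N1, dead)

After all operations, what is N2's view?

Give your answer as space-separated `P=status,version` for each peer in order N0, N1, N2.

Answer: N0=alive,2 N1=alive,0 N2=alive,0

Derivation:
Op 1: gossip N2<->N1 -> N2.N0=(alive,v0) N2.N1=(alive,v0) N2.N2=(alive,v0) | N1.N0=(alive,v0) N1.N1=(alive,v0) N1.N2=(alive,v0)
Op 2: gossip N2<->N1 -> N2.N0=(alive,v0) N2.N1=(alive,v0) N2.N2=(alive,v0) | N1.N0=(alive,v0) N1.N1=(alive,v0) N1.N2=(alive,v0)
Op 3: gossip N2<->N1 -> N2.N0=(alive,v0) N2.N1=(alive,v0) N2.N2=(alive,v0) | N1.N0=(alive,v0) N1.N1=(alive,v0) N1.N2=(alive,v0)
Op 4: N2 marks N0=dead -> (dead,v1)
Op 5: N1 marks N1=suspect -> (suspect,v1)
Op 6: gossip N1<->N0 -> N1.N0=(alive,v0) N1.N1=(suspect,v1) N1.N2=(alive,v0) | N0.N0=(alive,v0) N0.N1=(suspect,v1) N0.N2=(alive,v0)
Op 7: gossip N1<->N0 -> N1.N0=(alive,v0) N1.N1=(suspect,v1) N1.N2=(alive,v0) | N0.N0=(alive,v0) N0.N1=(suspect,v1) N0.N2=(alive,v0)
Op 8: N2 marks N0=alive -> (alive,v2)
Op 9: N1 marks N1=dead -> (dead,v2)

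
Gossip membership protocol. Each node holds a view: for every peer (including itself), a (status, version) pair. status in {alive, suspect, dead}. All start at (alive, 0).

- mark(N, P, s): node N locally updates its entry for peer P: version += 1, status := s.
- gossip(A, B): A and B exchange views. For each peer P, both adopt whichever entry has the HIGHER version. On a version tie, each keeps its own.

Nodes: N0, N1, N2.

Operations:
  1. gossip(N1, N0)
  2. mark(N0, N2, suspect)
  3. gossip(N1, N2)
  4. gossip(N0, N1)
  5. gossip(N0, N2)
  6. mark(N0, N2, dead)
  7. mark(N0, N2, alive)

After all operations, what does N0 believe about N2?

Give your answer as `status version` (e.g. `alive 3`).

Op 1: gossip N1<->N0 -> N1.N0=(alive,v0) N1.N1=(alive,v0) N1.N2=(alive,v0) | N0.N0=(alive,v0) N0.N1=(alive,v0) N0.N2=(alive,v0)
Op 2: N0 marks N2=suspect -> (suspect,v1)
Op 3: gossip N1<->N2 -> N1.N0=(alive,v0) N1.N1=(alive,v0) N1.N2=(alive,v0) | N2.N0=(alive,v0) N2.N1=(alive,v0) N2.N2=(alive,v0)
Op 4: gossip N0<->N1 -> N0.N0=(alive,v0) N0.N1=(alive,v0) N0.N2=(suspect,v1) | N1.N0=(alive,v0) N1.N1=(alive,v0) N1.N2=(suspect,v1)
Op 5: gossip N0<->N2 -> N0.N0=(alive,v0) N0.N1=(alive,v0) N0.N2=(suspect,v1) | N2.N0=(alive,v0) N2.N1=(alive,v0) N2.N2=(suspect,v1)
Op 6: N0 marks N2=dead -> (dead,v2)
Op 7: N0 marks N2=alive -> (alive,v3)

Answer: alive 3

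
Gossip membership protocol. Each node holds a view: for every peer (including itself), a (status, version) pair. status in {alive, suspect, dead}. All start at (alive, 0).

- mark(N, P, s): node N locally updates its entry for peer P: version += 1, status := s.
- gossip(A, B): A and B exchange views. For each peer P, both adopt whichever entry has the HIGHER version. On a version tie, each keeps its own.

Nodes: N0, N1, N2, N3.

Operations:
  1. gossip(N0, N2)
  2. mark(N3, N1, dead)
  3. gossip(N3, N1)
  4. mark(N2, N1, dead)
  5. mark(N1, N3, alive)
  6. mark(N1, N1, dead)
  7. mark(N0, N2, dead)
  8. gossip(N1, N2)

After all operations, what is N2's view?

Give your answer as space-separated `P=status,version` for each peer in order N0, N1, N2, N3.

Op 1: gossip N0<->N2 -> N0.N0=(alive,v0) N0.N1=(alive,v0) N0.N2=(alive,v0) N0.N3=(alive,v0) | N2.N0=(alive,v0) N2.N1=(alive,v0) N2.N2=(alive,v0) N2.N3=(alive,v0)
Op 2: N3 marks N1=dead -> (dead,v1)
Op 3: gossip N3<->N1 -> N3.N0=(alive,v0) N3.N1=(dead,v1) N3.N2=(alive,v0) N3.N3=(alive,v0) | N1.N0=(alive,v0) N1.N1=(dead,v1) N1.N2=(alive,v0) N1.N3=(alive,v0)
Op 4: N2 marks N1=dead -> (dead,v1)
Op 5: N1 marks N3=alive -> (alive,v1)
Op 6: N1 marks N1=dead -> (dead,v2)
Op 7: N0 marks N2=dead -> (dead,v1)
Op 8: gossip N1<->N2 -> N1.N0=(alive,v0) N1.N1=(dead,v2) N1.N2=(alive,v0) N1.N3=(alive,v1) | N2.N0=(alive,v0) N2.N1=(dead,v2) N2.N2=(alive,v0) N2.N3=(alive,v1)

Answer: N0=alive,0 N1=dead,2 N2=alive,0 N3=alive,1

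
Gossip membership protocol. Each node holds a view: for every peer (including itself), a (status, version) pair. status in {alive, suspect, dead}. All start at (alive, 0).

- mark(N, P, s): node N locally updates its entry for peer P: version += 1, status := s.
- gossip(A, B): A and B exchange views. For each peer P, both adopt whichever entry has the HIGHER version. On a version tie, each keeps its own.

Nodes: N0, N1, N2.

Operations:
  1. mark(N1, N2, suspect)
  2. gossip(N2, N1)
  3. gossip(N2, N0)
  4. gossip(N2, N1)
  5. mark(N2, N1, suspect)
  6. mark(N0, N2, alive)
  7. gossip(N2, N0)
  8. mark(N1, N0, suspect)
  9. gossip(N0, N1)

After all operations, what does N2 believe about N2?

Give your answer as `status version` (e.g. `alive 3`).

Answer: alive 2

Derivation:
Op 1: N1 marks N2=suspect -> (suspect,v1)
Op 2: gossip N2<->N1 -> N2.N0=(alive,v0) N2.N1=(alive,v0) N2.N2=(suspect,v1) | N1.N0=(alive,v0) N1.N1=(alive,v0) N1.N2=(suspect,v1)
Op 3: gossip N2<->N0 -> N2.N0=(alive,v0) N2.N1=(alive,v0) N2.N2=(suspect,v1) | N0.N0=(alive,v0) N0.N1=(alive,v0) N0.N2=(suspect,v1)
Op 4: gossip N2<->N1 -> N2.N0=(alive,v0) N2.N1=(alive,v0) N2.N2=(suspect,v1) | N1.N0=(alive,v0) N1.N1=(alive,v0) N1.N2=(suspect,v1)
Op 5: N2 marks N1=suspect -> (suspect,v1)
Op 6: N0 marks N2=alive -> (alive,v2)
Op 7: gossip N2<->N0 -> N2.N0=(alive,v0) N2.N1=(suspect,v1) N2.N2=(alive,v2) | N0.N0=(alive,v0) N0.N1=(suspect,v1) N0.N2=(alive,v2)
Op 8: N1 marks N0=suspect -> (suspect,v1)
Op 9: gossip N0<->N1 -> N0.N0=(suspect,v1) N0.N1=(suspect,v1) N0.N2=(alive,v2) | N1.N0=(suspect,v1) N1.N1=(suspect,v1) N1.N2=(alive,v2)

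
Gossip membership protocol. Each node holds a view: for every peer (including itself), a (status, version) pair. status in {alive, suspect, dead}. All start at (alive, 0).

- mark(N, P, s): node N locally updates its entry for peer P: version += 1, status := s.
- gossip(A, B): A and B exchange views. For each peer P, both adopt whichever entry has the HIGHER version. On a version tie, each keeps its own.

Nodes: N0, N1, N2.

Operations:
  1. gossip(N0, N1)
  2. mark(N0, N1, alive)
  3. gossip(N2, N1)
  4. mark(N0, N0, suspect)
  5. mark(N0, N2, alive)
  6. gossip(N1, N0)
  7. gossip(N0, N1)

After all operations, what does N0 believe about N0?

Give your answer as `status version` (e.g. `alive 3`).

Answer: suspect 1

Derivation:
Op 1: gossip N0<->N1 -> N0.N0=(alive,v0) N0.N1=(alive,v0) N0.N2=(alive,v0) | N1.N0=(alive,v0) N1.N1=(alive,v0) N1.N2=(alive,v0)
Op 2: N0 marks N1=alive -> (alive,v1)
Op 3: gossip N2<->N1 -> N2.N0=(alive,v0) N2.N1=(alive,v0) N2.N2=(alive,v0) | N1.N0=(alive,v0) N1.N1=(alive,v0) N1.N2=(alive,v0)
Op 4: N0 marks N0=suspect -> (suspect,v1)
Op 5: N0 marks N2=alive -> (alive,v1)
Op 6: gossip N1<->N0 -> N1.N0=(suspect,v1) N1.N1=(alive,v1) N1.N2=(alive,v1) | N0.N0=(suspect,v1) N0.N1=(alive,v1) N0.N2=(alive,v1)
Op 7: gossip N0<->N1 -> N0.N0=(suspect,v1) N0.N1=(alive,v1) N0.N2=(alive,v1) | N1.N0=(suspect,v1) N1.N1=(alive,v1) N1.N2=(alive,v1)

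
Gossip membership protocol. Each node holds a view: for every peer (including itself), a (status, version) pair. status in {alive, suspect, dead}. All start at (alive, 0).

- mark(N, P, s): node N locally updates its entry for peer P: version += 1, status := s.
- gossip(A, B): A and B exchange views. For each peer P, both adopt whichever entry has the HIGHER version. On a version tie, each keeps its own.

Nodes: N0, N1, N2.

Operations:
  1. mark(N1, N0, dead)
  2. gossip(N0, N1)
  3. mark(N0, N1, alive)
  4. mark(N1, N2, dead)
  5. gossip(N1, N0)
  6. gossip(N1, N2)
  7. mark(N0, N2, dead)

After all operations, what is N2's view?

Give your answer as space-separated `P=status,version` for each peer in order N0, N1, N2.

Op 1: N1 marks N0=dead -> (dead,v1)
Op 2: gossip N0<->N1 -> N0.N0=(dead,v1) N0.N1=(alive,v0) N0.N2=(alive,v0) | N1.N0=(dead,v1) N1.N1=(alive,v0) N1.N2=(alive,v0)
Op 3: N0 marks N1=alive -> (alive,v1)
Op 4: N1 marks N2=dead -> (dead,v1)
Op 5: gossip N1<->N0 -> N1.N0=(dead,v1) N1.N1=(alive,v1) N1.N2=(dead,v1) | N0.N0=(dead,v1) N0.N1=(alive,v1) N0.N2=(dead,v1)
Op 6: gossip N1<->N2 -> N1.N0=(dead,v1) N1.N1=(alive,v1) N1.N2=(dead,v1) | N2.N0=(dead,v1) N2.N1=(alive,v1) N2.N2=(dead,v1)
Op 7: N0 marks N2=dead -> (dead,v2)

Answer: N0=dead,1 N1=alive,1 N2=dead,1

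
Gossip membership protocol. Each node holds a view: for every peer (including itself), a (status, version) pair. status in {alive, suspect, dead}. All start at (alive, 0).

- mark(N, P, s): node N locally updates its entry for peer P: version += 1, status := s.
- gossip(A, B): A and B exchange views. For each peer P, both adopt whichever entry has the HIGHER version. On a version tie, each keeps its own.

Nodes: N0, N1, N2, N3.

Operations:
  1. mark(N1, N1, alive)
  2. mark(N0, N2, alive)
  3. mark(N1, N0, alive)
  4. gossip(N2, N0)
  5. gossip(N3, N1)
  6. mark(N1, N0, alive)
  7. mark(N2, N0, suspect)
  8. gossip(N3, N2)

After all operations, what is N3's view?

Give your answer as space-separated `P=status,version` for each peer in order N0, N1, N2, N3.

Answer: N0=alive,1 N1=alive,1 N2=alive,1 N3=alive,0

Derivation:
Op 1: N1 marks N1=alive -> (alive,v1)
Op 2: N0 marks N2=alive -> (alive,v1)
Op 3: N1 marks N0=alive -> (alive,v1)
Op 4: gossip N2<->N0 -> N2.N0=(alive,v0) N2.N1=(alive,v0) N2.N2=(alive,v1) N2.N3=(alive,v0) | N0.N0=(alive,v0) N0.N1=(alive,v0) N0.N2=(alive,v1) N0.N3=(alive,v0)
Op 5: gossip N3<->N1 -> N3.N0=(alive,v1) N3.N1=(alive,v1) N3.N2=(alive,v0) N3.N3=(alive,v0) | N1.N0=(alive,v1) N1.N1=(alive,v1) N1.N2=(alive,v0) N1.N3=(alive,v0)
Op 6: N1 marks N0=alive -> (alive,v2)
Op 7: N2 marks N0=suspect -> (suspect,v1)
Op 8: gossip N3<->N2 -> N3.N0=(alive,v1) N3.N1=(alive,v1) N3.N2=(alive,v1) N3.N3=(alive,v0) | N2.N0=(suspect,v1) N2.N1=(alive,v1) N2.N2=(alive,v1) N2.N3=(alive,v0)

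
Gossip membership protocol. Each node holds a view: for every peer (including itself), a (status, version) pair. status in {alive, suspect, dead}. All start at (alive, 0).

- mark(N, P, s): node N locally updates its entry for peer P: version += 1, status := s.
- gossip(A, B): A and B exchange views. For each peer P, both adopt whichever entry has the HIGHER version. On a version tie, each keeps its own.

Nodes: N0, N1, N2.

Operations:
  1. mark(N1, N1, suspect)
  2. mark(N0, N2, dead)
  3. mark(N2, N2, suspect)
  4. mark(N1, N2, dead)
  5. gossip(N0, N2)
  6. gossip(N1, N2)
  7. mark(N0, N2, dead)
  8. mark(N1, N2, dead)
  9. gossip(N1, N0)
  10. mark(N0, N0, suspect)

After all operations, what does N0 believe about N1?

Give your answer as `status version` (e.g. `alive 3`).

Answer: suspect 1

Derivation:
Op 1: N1 marks N1=suspect -> (suspect,v1)
Op 2: N0 marks N2=dead -> (dead,v1)
Op 3: N2 marks N2=suspect -> (suspect,v1)
Op 4: N1 marks N2=dead -> (dead,v1)
Op 5: gossip N0<->N2 -> N0.N0=(alive,v0) N0.N1=(alive,v0) N0.N2=(dead,v1) | N2.N0=(alive,v0) N2.N1=(alive,v0) N2.N2=(suspect,v1)
Op 6: gossip N1<->N2 -> N1.N0=(alive,v0) N1.N1=(suspect,v1) N1.N2=(dead,v1) | N2.N0=(alive,v0) N2.N1=(suspect,v1) N2.N2=(suspect,v1)
Op 7: N0 marks N2=dead -> (dead,v2)
Op 8: N1 marks N2=dead -> (dead,v2)
Op 9: gossip N1<->N0 -> N1.N0=(alive,v0) N1.N1=(suspect,v1) N1.N2=(dead,v2) | N0.N0=(alive,v0) N0.N1=(suspect,v1) N0.N2=(dead,v2)
Op 10: N0 marks N0=suspect -> (suspect,v1)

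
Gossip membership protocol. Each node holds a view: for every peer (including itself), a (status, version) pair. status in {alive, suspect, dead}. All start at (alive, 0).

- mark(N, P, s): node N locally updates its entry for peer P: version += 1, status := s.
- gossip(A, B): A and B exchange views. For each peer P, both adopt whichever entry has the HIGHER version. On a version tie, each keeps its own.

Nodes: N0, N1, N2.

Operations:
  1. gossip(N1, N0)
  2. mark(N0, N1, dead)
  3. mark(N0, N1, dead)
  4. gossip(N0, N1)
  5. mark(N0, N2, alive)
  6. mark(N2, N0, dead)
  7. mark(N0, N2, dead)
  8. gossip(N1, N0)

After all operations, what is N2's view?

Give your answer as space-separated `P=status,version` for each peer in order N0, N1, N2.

Op 1: gossip N1<->N0 -> N1.N0=(alive,v0) N1.N1=(alive,v0) N1.N2=(alive,v0) | N0.N0=(alive,v0) N0.N1=(alive,v0) N0.N2=(alive,v0)
Op 2: N0 marks N1=dead -> (dead,v1)
Op 3: N0 marks N1=dead -> (dead,v2)
Op 4: gossip N0<->N1 -> N0.N0=(alive,v0) N0.N1=(dead,v2) N0.N2=(alive,v0) | N1.N0=(alive,v0) N1.N1=(dead,v2) N1.N2=(alive,v0)
Op 5: N0 marks N2=alive -> (alive,v1)
Op 6: N2 marks N0=dead -> (dead,v1)
Op 7: N0 marks N2=dead -> (dead,v2)
Op 8: gossip N1<->N0 -> N1.N0=(alive,v0) N1.N1=(dead,v2) N1.N2=(dead,v2) | N0.N0=(alive,v0) N0.N1=(dead,v2) N0.N2=(dead,v2)

Answer: N0=dead,1 N1=alive,0 N2=alive,0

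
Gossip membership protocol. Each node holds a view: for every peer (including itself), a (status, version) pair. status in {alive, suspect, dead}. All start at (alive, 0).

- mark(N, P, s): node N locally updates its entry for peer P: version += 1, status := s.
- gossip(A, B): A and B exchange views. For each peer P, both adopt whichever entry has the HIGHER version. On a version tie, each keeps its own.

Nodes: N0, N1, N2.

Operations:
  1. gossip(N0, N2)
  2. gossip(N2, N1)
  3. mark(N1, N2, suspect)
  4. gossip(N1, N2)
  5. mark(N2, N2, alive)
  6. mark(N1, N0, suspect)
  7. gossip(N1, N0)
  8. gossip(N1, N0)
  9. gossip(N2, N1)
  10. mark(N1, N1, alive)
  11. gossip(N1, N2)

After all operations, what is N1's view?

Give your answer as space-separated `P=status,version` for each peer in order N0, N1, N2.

Op 1: gossip N0<->N2 -> N0.N0=(alive,v0) N0.N1=(alive,v0) N0.N2=(alive,v0) | N2.N0=(alive,v0) N2.N1=(alive,v0) N2.N2=(alive,v0)
Op 2: gossip N2<->N1 -> N2.N0=(alive,v0) N2.N1=(alive,v0) N2.N2=(alive,v0) | N1.N0=(alive,v0) N1.N1=(alive,v0) N1.N2=(alive,v0)
Op 3: N1 marks N2=suspect -> (suspect,v1)
Op 4: gossip N1<->N2 -> N1.N0=(alive,v0) N1.N1=(alive,v0) N1.N2=(suspect,v1) | N2.N0=(alive,v0) N2.N1=(alive,v0) N2.N2=(suspect,v1)
Op 5: N2 marks N2=alive -> (alive,v2)
Op 6: N1 marks N0=suspect -> (suspect,v1)
Op 7: gossip N1<->N0 -> N1.N0=(suspect,v1) N1.N1=(alive,v0) N1.N2=(suspect,v1) | N0.N0=(suspect,v1) N0.N1=(alive,v0) N0.N2=(suspect,v1)
Op 8: gossip N1<->N0 -> N1.N0=(suspect,v1) N1.N1=(alive,v0) N1.N2=(suspect,v1) | N0.N0=(suspect,v1) N0.N1=(alive,v0) N0.N2=(suspect,v1)
Op 9: gossip N2<->N1 -> N2.N0=(suspect,v1) N2.N1=(alive,v0) N2.N2=(alive,v2) | N1.N0=(suspect,v1) N1.N1=(alive,v0) N1.N2=(alive,v2)
Op 10: N1 marks N1=alive -> (alive,v1)
Op 11: gossip N1<->N2 -> N1.N0=(suspect,v1) N1.N1=(alive,v1) N1.N2=(alive,v2) | N2.N0=(suspect,v1) N2.N1=(alive,v1) N2.N2=(alive,v2)

Answer: N0=suspect,1 N1=alive,1 N2=alive,2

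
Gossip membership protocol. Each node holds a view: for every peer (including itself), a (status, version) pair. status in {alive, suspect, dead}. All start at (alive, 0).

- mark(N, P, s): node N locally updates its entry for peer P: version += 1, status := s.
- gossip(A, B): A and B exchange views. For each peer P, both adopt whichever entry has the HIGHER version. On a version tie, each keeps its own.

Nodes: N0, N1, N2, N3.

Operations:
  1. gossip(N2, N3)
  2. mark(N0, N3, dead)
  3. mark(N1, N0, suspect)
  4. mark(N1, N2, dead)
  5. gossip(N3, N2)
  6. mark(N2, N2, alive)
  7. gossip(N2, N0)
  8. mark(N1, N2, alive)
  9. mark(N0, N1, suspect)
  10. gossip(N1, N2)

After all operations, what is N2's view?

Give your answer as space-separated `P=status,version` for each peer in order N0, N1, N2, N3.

Answer: N0=suspect,1 N1=alive,0 N2=alive,2 N3=dead,1

Derivation:
Op 1: gossip N2<->N3 -> N2.N0=(alive,v0) N2.N1=(alive,v0) N2.N2=(alive,v0) N2.N3=(alive,v0) | N3.N0=(alive,v0) N3.N1=(alive,v0) N3.N2=(alive,v0) N3.N3=(alive,v0)
Op 2: N0 marks N3=dead -> (dead,v1)
Op 3: N1 marks N0=suspect -> (suspect,v1)
Op 4: N1 marks N2=dead -> (dead,v1)
Op 5: gossip N3<->N2 -> N3.N0=(alive,v0) N3.N1=(alive,v0) N3.N2=(alive,v0) N3.N3=(alive,v0) | N2.N0=(alive,v0) N2.N1=(alive,v0) N2.N2=(alive,v0) N2.N3=(alive,v0)
Op 6: N2 marks N2=alive -> (alive,v1)
Op 7: gossip N2<->N0 -> N2.N0=(alive,v0) N2.N1=(alive,v0) N2.N2=(alive,v1) N2.N3=(dead,v1) | N0.N0=(alive,v0) N0.N1=(alive,v0) N0.N2=(alive,v1) N0.N3=(dead,v1)
Op 8: N1 marks N2=alive -> (alive,v2)
Op 9: N0 marks N1=suspect -> (suspect,v1)
Op 10: gossip N1<->N2 -> N1.N0=(suspect,v1) N1.N1=(alive,v0) N1.N2=(alive,v2) N1.N3=(dead,v1) | N2.N0=(suspect,v1) N2.N1=(alive,v0) N2.N2=(alive,v2) N2.N3=(dead,v1)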